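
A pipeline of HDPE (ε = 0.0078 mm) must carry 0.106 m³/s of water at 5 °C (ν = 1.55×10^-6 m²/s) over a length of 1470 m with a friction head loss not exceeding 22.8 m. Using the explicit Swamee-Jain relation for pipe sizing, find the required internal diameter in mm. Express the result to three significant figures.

Swamee-Jain (Type III): D = 0.66·[ε^1.25·(LQ²/(gh_f))^4.75 + ν·Q^9.4·(L/(gh_f))^5.2]^0.04
LQ²/(gh_f) = 0.07385; L/(gh_f) = 6.572
Term 1 = ε^1.25·(…)^4.75 = 1.74×10^-12; Term 2 = ν·Q^9.4·(…)^5.2 = 1.91×10^-11
D = 0.66·(1.74×10^-12 + 1.91×10^-11)^0.04 = 0.2468 m = 247 mm
Check: V = 2.22 m/s, Re = 3.53×10^5, f = 0.01435, h_f = 21.4 m ≈ 22.8 m ✓

D ≈ 247 mm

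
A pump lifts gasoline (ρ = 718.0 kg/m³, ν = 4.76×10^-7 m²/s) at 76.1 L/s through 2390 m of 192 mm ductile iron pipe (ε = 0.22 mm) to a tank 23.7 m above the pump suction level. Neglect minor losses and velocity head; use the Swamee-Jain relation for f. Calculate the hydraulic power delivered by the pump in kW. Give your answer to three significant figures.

V = 4Q/(πD²) = 2.628 m/s; Re = 1.06×10^6; ε/D = 0.00115; f = 0.02065
h_f = f(L/D)V²/2g = 90.50 m
Total head H = z + h_f = 23.7 + 90.50 = 114.2 m
P_hyd = ρgQH = 718.0·9.81·0.0761·114.2 = 61.21 kW

P_hyd ≈ 61.2 kW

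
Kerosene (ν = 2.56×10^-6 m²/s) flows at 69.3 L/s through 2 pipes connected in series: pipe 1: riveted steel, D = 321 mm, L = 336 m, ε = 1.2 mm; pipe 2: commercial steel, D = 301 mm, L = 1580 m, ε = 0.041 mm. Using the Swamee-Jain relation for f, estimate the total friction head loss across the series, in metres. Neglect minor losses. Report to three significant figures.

H ≈ 5.76 m

Pipe 1: V = 0.8563 m/s, Re = 1.07×10^5, ε/D = 0.00374, f = 0.02916, h_1 = f(L/D)V²/2g = 1.141 m
Pipe 2: V = 0.9739 m/s, Re = 1.15×10^5, ε/D = 1.36×10^-4, f = 0.01822, h_2 = f(L/D)V²/2g = 4.623 m
Series → Q common, losses add: H = Σh = 5.764 m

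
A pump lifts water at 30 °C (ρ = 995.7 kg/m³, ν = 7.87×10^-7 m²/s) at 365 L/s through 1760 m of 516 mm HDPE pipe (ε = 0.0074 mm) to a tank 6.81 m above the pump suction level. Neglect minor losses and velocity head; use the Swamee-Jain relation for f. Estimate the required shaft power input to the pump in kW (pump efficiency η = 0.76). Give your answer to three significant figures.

V = 4Q/(πD²) = 1.745 m/s; Re = 1.14×10^6; ε/D = 1.43×10^-5; f = 0.01172
h_f = f(L/D)V²/2g = 6.210 m
Total head H = z + h_f = 6.81 + 6.210 = 13.02 m
P_hyd = ρgQH = 995.7·9.81·0.365·13.02 = 46.42 kW
P_shaft = P_hyd/η = 46.42/0.76 = 61.08 kW

P_shaft ≈ 61.1 kW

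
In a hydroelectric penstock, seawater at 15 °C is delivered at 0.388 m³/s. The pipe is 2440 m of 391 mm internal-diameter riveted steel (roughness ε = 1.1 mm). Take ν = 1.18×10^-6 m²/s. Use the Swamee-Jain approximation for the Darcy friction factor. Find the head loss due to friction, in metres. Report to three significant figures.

V = 4Q/(πD²) = 4·0.388/(π·0.391²) = 3.231 m/s
Re = VD/ν = 3.231·0.391/1.18×10^-6 = 1.07×10^6 → turbulent
ε/D = 1.1/391 = 0.00281
Swamee-Jain: f = 0.02590
h_f = f(L/D)V²/(2g) = 0.02590·(2440/0.391)·3.231²/(2·9.81) = 86.02 m

h_f ≈ 86.0 m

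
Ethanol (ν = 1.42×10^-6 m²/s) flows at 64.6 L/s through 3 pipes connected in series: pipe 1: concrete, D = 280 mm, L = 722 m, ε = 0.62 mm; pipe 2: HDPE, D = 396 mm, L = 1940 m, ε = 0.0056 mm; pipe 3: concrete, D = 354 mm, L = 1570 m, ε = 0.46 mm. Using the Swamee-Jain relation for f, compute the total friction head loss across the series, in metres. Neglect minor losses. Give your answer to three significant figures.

H ≈ 6.96 m

Pipe 1: V = 1.049 m/s, Re = 2.07×10^5, ε/D = 0.00221, f = 0.02505, h_1 = f(L/D)V²/2g = 3.623 m
Pipe 2: V = 0.5245 m/s, Re = 1.46×10^5, ε/D = 1.41×10^-5, f = 0.01663, h_2 = f(L/D)V²/2g = 1.142 m
Pipe 3: V = 0.6564 m/s, Re = 1.64×10^5, ε/D = 0.00130, f = 0.02255, h_3 = f(L/D)V²/2g = 2.195 m
Series → Q common, losses add: H = Σh = 6.961 m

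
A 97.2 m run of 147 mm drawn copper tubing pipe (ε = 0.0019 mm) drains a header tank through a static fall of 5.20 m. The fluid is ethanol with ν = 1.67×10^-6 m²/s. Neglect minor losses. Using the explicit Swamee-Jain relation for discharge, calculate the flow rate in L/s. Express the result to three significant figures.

Swamee-Jain (Type II): Q = -0.965·√(gD⁵h_f/L)·ln[ε/(3.7D) + √(3.17ν²L/(gD³h_f))]
√(gD⁵h_f/L) = √(9.81·0.147⁵·5.20/97.2) = 0.006002
ε/(3.7D) = 3.49×10^-6; √(3.17ν²L/(gD³h_f)) = 7.28×10^-5
Q = -0.965·0.006002·ln(7.632×10^-5) = 0.05491 m³/s
Check: V = 3.24 m/s, Re = 2.85×10^5, f = 0.01466, h_f = 5.17 m ≈ 5.20 m ✓

Q ≈ 54.9 L/s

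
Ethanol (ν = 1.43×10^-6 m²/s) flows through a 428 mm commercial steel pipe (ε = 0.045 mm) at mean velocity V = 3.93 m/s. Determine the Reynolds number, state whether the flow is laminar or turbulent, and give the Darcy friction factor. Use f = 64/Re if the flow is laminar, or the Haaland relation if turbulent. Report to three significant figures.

Re ≈ 1.18×10^6; turbulent; f ≈ 0.0132

Re = VD/ν = 3.930·0.428/1.43×10^-6 = 1.18×10^6
Re > 4000 → turbulent; ε/D = 1.05×10^-4
Haaland: f = 0.01324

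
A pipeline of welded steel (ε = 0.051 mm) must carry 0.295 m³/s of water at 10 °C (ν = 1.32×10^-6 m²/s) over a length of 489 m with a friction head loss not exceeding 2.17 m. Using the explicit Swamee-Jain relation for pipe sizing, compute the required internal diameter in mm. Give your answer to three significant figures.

D ≈ 476 mm

Swamee-Jain (Type III): D = 0.66·[ε^1.25·(LQ²/(gh_f))^4.75 + ν·Q^9.4·(L/(gh_f))^5.2]^0.04
LQ²/(gh_f) = 1.999; L/(gh_f) = 22.97
Term 1 = ε^1.25·(…)^4.75 = 1.16×10^-4; Term 2 = ν·Q^9.4·(…)^5.2 = 1.64×10^-4
D = 0.66·(1.16×10^-4 + 1.64×10^-4)^0.04 = 0.4758 m = 476 mm
Check: V = 1.66 m/s, Re = 5.98×10^5, f = 0.01427, h_f = 2.06 m ≈ 2.17 m ✓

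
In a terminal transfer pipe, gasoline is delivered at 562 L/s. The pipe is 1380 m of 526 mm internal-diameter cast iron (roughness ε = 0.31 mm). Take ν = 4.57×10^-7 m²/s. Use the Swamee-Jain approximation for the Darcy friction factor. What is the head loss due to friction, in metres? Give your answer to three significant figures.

h_f ≈ 15.7 m

V = 4Q/(πD²) = 4·0.562/(π·0.526²) = 2.586 m/s
Re = VD/ν = 2.586·0.526/4.57×10^-7 = 2.98×10^6 → turbulent
ε/D = 0.31/526 = 5.89×10^-4
Swamee-Jain: f = 0.01754
h_f = f(L/D)V²/(2g) = 0.01754·(1380/0.526)·2.586²/(2·9.81) = 15.69 m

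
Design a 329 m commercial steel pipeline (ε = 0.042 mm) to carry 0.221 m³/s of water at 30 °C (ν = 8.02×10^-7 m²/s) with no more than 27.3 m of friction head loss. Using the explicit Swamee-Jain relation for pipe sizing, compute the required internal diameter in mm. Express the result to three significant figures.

Swamee-Jain (Type III): D = 0.66·[ε^1.25·(LQ²/(gh_f))^4.75 + ν·Q^9.4·(L/(gh_f))^5.2]^0.04
LQ²/(gh_f) = 0.06000; L/(gh_f) = 1.228
Term 1 = ε^1.25·(…)^4.75 = 5.31×10^-12; Term 2 = ν·Q^9.4·(…)^5.2 = 1.61×10^-12
D = 0.66·(5.31×10^-12 + 1.61×10^-12)^0.04 = 0.2361 m = 236 mm
Check: V = 5.05 m/s, Re = 1.49×10^6, f = 0.01422, h_f = 25.7 m ≈ 27.3 m ✓

D ≈ 236 mm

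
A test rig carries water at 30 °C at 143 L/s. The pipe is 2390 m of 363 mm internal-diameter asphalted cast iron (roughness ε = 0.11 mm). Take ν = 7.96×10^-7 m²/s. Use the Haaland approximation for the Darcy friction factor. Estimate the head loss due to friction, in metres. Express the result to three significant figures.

h_f ≈ 10.2 m

V = 4Q/(πD²) = 4·0.143/(π·0.363²) = 1.382 m/s
Re = VD/ν = 1.382·0.363/7.96×10^-7 = 6.30×10^5 → turbulent
ε/D = 0.11/363 = 3.03×10^-4
Haaland: f = 0.01596
h_f = f(L/D)V²/(2g) = 0.01596·(2390/0.363)·1.382²/(2·9.81) = 10.23 m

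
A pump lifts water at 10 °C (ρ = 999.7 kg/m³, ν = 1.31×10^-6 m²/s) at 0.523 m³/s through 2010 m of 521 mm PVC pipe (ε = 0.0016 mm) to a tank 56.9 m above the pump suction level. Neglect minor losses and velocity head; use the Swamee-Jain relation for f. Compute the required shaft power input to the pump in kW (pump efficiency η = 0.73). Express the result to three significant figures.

P_shaft ≈ 497 kW

V = 4Q/(πD²) = 2.453 m/s; Re = 9.76×10^5; ε/D = 3.07×10^-6; f = 0.01173
h_f = f(L/D)V²/2g = 13.88 m
Total head H = z + h_f = 56.9 + 13.88 = 70.78 m
P_hyd = ρgQH = 999.7·9.81·0.523·70.78 = 363.1 kW
P_shaft = P_hyd/η = 363.1/0.73 = 497.3 kW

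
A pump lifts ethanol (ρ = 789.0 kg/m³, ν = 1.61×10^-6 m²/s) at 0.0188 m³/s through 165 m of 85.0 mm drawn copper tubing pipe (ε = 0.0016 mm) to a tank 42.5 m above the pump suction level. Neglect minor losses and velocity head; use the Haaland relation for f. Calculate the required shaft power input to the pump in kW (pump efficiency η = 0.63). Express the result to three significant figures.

V = 4Q/(πD²) = 3.313 m/s; Re = 1.75×10^5; ε/D = 1.88×10^-5; f = 0.01602
h_f = f(L/D)V²/2g = 17.40 m
Total head H = z + h_f = 42.5 + 17.40 = 59.90 m
P_hyd = ρgQH = 789.0·9.81·0.0188·59.90 = 8.716 kW
P_shaft = P_hyd/η = 8.716/0.63 = 13.83 kW

P_shaft ≈ 13.8 kW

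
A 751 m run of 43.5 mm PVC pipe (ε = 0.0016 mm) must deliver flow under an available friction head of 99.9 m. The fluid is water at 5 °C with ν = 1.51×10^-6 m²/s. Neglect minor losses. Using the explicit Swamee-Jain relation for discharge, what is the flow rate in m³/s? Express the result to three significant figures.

Swamee-Jain (Type II): Q = -0.965·√(gD⁵h_f/L)·ln[ε/(3.7D) + √(3.17ν²L/(gD³h_f))]
√(gD⁵h_f/L) = √(9.81·0.0435⁵·99.9/751) = 4.508×10^-4
ε/(3.7D) = 9.94×10^-6; √(3.17ν²L/(gD³h_f)) = 2.59×10^-4
Q = -0.965·4.508×10^-4·ln(2.693×10^-4) = 0.003576 m³/s
Check: V = 2.41 m/s, Re = 6.93×10^4, f = 0.01949, h_f = 99.3 m ≈ 99.9 m ✓

Q ≈ 0.00358 m³/s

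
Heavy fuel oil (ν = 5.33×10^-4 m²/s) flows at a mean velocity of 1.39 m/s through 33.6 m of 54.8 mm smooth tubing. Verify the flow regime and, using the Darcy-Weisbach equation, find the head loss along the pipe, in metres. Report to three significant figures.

Re = VD/ν = 1.39·0.05480/5.33×10^-4 = 143 → laminar (Re < 2300)
f = 64/Re = 0.4478
h_f = f(L/D)V²/(2g) = 0.4478·(33.6/0.05480)·1.39²/(2·9.81) = 27.04 m

h_f ≈ 27.0 m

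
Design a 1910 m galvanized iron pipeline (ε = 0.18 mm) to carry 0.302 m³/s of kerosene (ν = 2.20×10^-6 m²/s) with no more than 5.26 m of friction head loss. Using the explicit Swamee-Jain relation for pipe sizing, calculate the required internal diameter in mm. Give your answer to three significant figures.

Swamee-Jain (Type III): D = 0.66·[ε^1.25·(LQ²/(gh_f))^4.75 + ν·Q^9.4·(L/(gh_f))^5.2]^0.04
LQ²/(gh_f) = 3.376; L/(gh_f) = 37.02
Term 1 = ε^1.25·(…)^4.75 = 0.00674; Term 2 = ν·Q^9.4·(…)^5.2 = 0.00407
D = 0.66·(0.00674 + 0.00407)^0.04 = 0.5507 m = 551 mm
Check: V = 1.27 m/s, Re = 3.17×10^5, f = 0.01716, h_f = 4.88 m ≈ 5.26 m ✓

D ≈ 551 mm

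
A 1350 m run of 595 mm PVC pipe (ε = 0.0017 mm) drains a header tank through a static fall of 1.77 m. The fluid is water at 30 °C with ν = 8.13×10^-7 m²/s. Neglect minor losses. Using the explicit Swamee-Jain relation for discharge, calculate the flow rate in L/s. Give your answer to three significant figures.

Swamee-Jain (Type II): Q = -0.965·√(gD⁵h_f/L)·ln[ε/(3.7D) + √(3.17ν²L/(gD³h_f))]
√(gD⁵h_f/L) = √(9.81·0.595⁵·1.77/1350) = 0.03097
ε/(3.7D) = 7.72×10^-7; √(3.17ν²L/(gD³h_f)) = 2.78×10^-5
Q = -0.965·0.03097·ln(2.858×10^-5) = 0.3127 m³/s
Check: V = 1.12 m/s, Re = 8.23×10^5, f = 0.01206, h_f = 1.76 m ≈ 1.77 m ✓

Q ≈ 313 L/s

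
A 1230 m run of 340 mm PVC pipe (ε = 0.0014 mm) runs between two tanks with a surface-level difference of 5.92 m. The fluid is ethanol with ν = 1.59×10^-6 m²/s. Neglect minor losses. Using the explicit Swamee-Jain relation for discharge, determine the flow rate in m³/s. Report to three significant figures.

Swamee-Jain (Type II): Q = -0.965·√(gD⁵h_f/L)·ln[ε/(3.7D) + √(3.17ν²L/(gD³h_f))]
√(gD⁵h_f/L) = √(9.81·0.340⁵·5.92/1230) = 0.01465
ε/(3.7D) = 1.11×10^-6; √(3.17ν²L/(gD³h_f)) = 6.57×10^-5
Q = -0.965·0.01465·ln(6.683×10^-5) = 0.1359 m³/s
Check: V = 1.50 m/s, Re = 3.20×10^5, f = 0.01425, h_f = 5.89 m ≈ 5.92 m ✓

Q ≈ 0.136 m³/s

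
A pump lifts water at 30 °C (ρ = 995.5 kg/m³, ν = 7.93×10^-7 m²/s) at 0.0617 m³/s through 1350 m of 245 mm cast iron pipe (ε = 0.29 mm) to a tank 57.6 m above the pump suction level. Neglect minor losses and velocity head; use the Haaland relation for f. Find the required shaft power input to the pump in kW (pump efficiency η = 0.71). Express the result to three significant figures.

V = 4Q/(πD²) = 1.309 m/s; Re = 4.04×10^5; ε/D = 0.00118; f = 0.02108
h_f = f(L/D)V²/2g = 10.14 m
Total head H = z + h_f = 57.6 + 10.14 = 67.74 m
P_hyd = ρgQH = 995.5·9.81·0.0617·67.74 = 40.82 kW
P_shaft = P_hyd/η = 40.82/0.71 = 57.49 kW

P_shaft ≈ 57.5 kW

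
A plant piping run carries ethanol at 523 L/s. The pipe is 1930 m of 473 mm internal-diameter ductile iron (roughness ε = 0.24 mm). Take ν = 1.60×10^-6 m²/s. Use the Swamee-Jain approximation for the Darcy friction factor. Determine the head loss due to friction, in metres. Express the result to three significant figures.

h_f ≈ 32.1 m

V = 4Q/(πD²) = 4·0.523/(π·0.473²) = 2.976 m/s
Re = VD/ν = 2.976·0.473/1.60×10^-6 = 8.80×10^5 → turbulent
ε/D = 0.24/473 = 5.07×10^-4
Swamee-Jain: f = 0.01742
h_f = f(L/D)V²/(2g) = 0.01742·(1930/0.473)·2.976²/(2·9.81) = 32.09 m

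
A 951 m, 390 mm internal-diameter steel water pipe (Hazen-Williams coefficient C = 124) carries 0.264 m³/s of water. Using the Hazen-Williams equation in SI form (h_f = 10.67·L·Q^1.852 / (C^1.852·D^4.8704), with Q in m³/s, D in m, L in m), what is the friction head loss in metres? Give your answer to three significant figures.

h_f ≈ 11.2 m

h_f = 10.67·951·0.264^1.852 / (124^1.852·0.390^4.8704) = 11.22 m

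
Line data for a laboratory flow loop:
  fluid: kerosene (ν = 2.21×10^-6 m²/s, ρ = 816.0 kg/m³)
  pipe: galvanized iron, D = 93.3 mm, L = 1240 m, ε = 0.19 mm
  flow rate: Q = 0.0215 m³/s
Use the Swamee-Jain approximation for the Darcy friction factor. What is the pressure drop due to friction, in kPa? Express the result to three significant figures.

Δp ≈ 1340 kPa

V = 4Q/(πD²) = 4·0.0215/(π·0.0933²) = 3.145 m/s
Re = VD/ν = 3.145·0.0933/2.21×10^-6 = 1.33×10^5 → turbulent
ε/D = 0.19/93.3 = 0.00204
Swamee-Jain: f = 0.02503
h_f = f(L/D)V²/(2g) = 0.02503·(1240/0.0933)·3.145²/(2·9.81) = 167.7 m
Δp = ρg·h_f = 816.0·9.81·167.7 = 1342 kPa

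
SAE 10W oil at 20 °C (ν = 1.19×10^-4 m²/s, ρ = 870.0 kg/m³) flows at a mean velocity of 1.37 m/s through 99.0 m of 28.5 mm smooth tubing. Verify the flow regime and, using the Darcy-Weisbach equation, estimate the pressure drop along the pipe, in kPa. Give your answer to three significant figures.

Δp ≈ 553 kPa

Re = VD/ν = 1.37·0.02850/1.19×10^-4 = 328 → laminar (Re < 2300)
f = 64/Re = 0.1951
h_f = f(L/D)V²/(2g) = 0.1951·(99.0/0.02850)·1.37²/(2·9.81) = 64.82 m
Δp = ρg·h_f = 870.0·9.81·64.82 = 553.2 kPa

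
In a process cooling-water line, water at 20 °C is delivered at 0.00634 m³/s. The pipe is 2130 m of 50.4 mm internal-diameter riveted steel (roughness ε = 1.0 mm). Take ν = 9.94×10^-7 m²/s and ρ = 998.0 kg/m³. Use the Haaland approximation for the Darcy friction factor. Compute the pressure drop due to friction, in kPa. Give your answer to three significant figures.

V = 4Q/(πD²) = 4·0.00634/(π·0.0504²) = 3.178 m/s
Re = VD/ν = 3.178·0.0504/9.94×10^-7 = 1.61×10^5 → turbulent
ε/D = 1.0/50.4 = 0.0198
Haaland: f = 0.04882
h_f = f(L/D)V²/(2g) = 0.04882·(2130/0.0504)·3.178²/(2·9.81) = 1062 m
Δp = ρg·h_f = 998.0·9.81·1062 = 1.040×10^4 kPa

Δp ≈ 1.04×10^4 kPa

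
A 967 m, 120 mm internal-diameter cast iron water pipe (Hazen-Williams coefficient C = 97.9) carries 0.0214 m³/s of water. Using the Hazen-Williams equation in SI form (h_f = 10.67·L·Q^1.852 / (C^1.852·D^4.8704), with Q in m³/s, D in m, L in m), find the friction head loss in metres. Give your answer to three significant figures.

h_f = 10.67·967·0.0214^1.852 / (97.9^1.852·0.120^4.8704) = 52.40 m

h_f ≈ 52.4 m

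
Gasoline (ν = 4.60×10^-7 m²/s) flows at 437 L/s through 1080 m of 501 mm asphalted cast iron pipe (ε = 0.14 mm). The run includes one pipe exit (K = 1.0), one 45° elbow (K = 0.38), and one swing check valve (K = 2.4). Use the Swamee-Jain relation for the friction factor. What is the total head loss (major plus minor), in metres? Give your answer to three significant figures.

H_L ≈ 9.11 m

V = 4Q/(πD²) = 2.217 m/s; V²/2g = 0.2505 m
Re = 2.41×10^6, ε/D = 2.79×10^-4 → f = 0.01512 (Swamee-Jain)
Major: h_f = f(L/D)·V²/2g = 0.01512·2156·0.2505 = 8.164 m
Minor: ΣK = 3.78; h_m = ΣK·V²/2g = 0.9467 m
Total H_L = 8.164 + 0.9467 = 9.110 m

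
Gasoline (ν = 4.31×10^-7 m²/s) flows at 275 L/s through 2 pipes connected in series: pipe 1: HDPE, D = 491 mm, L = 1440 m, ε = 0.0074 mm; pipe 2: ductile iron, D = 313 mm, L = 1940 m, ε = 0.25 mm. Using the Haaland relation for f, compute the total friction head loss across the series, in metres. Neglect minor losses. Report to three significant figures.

H ≈ 79.2 m

Pipe 1: V = 1.452 m/s, Re = 1.65×10^6, ε/D = 1.51×10^-5, f = 0.01106, h_1 = f(L/D)V²/2g = 3.487 m
Pipe 2: V = 3.574 m/s, Re = 2.60×10^6, ε/D = 7.99×10^-4, f = 0.01876, h_2 = f(L/D)V²/2g = 75.72 m
Series → Q common, losses add: H = Σh = 79.20 m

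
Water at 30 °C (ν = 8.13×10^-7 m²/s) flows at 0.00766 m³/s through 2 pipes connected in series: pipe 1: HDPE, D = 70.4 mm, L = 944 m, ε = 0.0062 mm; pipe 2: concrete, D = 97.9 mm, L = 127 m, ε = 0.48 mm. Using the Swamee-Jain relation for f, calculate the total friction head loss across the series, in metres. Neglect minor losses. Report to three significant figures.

H ≈ 46.4 m

Pipe 1: V = 1.968 m/s, Re = 1.70×10^5, ε/D = 8.81×10^-5, f = 0.01673, h_1 = f(L/D)V²/2g = 44.27 m
Pipe 2: V = 1.018 m/s, Re = 1.23×10^5, ε/D = 0.00490, f = 0.03120, h_2 = f(L/D)V²/2g = 2.136 m
Series → Q common, losses add: H = Σh = 46.41 m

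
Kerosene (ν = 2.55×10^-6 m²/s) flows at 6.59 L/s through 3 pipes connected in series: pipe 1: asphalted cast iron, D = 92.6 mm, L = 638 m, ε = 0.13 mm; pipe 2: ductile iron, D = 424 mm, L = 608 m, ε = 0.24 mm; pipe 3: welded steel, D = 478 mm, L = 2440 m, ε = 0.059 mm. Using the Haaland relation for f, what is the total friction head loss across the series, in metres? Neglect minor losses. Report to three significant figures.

Pipe 1: V = 0.9785 m/s, Re = 3.55×10^4, ε/D = 0.00140, f = 0.02591, h_1 = f(L/D)V²/2g = 8.712 m
Pipe 2: V = 0.04667 m/s, Re = 7760, ε/D = 5.66×10^-4, f = 0.03376, h_2 = f(L/D)V²/2g = 0.005375 m
Pipe 3: V = 0.03672 m/s, Re = 6880, ε/D = 1.23×10^-4, f = 0.03442, h_3 = f(L/D)V²/2g = 0.01208 m
Series → Q common, losses add: H = Σh = 8.730 m

H ≈ 8.73 m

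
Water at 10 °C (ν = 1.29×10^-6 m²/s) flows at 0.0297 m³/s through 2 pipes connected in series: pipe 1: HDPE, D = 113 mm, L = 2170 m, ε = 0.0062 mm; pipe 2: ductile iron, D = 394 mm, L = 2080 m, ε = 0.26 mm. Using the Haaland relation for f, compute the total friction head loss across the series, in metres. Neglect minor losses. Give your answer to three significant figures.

H ≈ 131 m

Pipe 1: V = 2.961 m/s, Re = 2.59×10^5, ε/D = 5.49×10^-5, f = 0.01518, h_1 = f(L/D)V²/2g = 130.3 m
Pipe 2: V = 0.2436 m/s, Re = 7.44×10^4, ε/D = 6.60×10^-4, f = 0.02147, h_2 = f(L/D)V²/2g = 0.3429 m
Series → Q common, losses add: H = Σh = 130.6 m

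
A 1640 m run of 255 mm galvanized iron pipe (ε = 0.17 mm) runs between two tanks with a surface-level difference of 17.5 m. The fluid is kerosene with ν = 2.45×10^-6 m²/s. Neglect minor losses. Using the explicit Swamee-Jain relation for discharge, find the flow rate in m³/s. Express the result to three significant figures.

Q ≈ 0.0837 m³/s

Swamee-Jain (Type II): Q = -0.965·√(gD⁵h_f/L)·ln[ε/(3.7D) + √(3.17ν²L/(gD³h_f))]
√(gD⁵h_f/L) = √(9.81·0.255⁵·17.5/1640) = 0.01062
ε/(3.7D) = 1.80×10^-4; √(3.17ν²L/(gD³h_f)) = 1.05×10^-4
Q = -0.965·0.01062·ln(2.849×10^-4) = 0.08369 m³/s
Check: V = 1.64 m/s, Re = 1.71×10^5, f = 0.02002, h_f = 17.6 m ≈ 17.5 m ✓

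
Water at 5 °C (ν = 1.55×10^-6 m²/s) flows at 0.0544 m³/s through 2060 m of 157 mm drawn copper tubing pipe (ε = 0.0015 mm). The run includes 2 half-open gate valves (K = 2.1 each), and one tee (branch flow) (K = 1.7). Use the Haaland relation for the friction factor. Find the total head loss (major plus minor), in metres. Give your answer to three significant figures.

V = 4Q/(πD²) = 2.810 m/s; V²/2g = 0.4025 m
Re = 2.85×10^5, ε/D = 9.55×10^-6 → f = 0.01456 (Haaland)
Major: h_f = f(L/D)·V²/2g = 0.01456·13121·0.4025 = 76.88 m
Minor: ΣK = 5.90; h_m = ΣK·V²/2g = 2.375 m
Total H_L = 76.88 + 2.375 = 79.25 m

H_L ≈ 79.3 m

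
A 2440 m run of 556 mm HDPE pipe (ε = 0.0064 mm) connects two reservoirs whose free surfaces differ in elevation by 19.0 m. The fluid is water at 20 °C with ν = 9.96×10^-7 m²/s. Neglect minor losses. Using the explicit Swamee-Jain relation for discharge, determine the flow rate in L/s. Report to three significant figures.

Swamee-Jain (Type II): Q = -0.965·√(gD⁵h_f/L)·ln[ε/(3.7D) + √(3.17ν²L/(gD³h_f))]
√(gD⁵h_f/L) = √(9.81·0.556⁵·19.0/2440) = 0.06371
ε/(3.7D) = 3.11×10^-6; √(3.17ν²L/(gD³h_f)) = 1.55×10^-5
Q = -0.965·0.06371·ln(1.859×10^-5) = 0.6697 m³/s
Check: V = 2.76 m/s, Re = 1.54×10^6, f = 0.01117, h_f = 19.0 m ≈ 19.0 m ✓

Q ≈ 670 L/s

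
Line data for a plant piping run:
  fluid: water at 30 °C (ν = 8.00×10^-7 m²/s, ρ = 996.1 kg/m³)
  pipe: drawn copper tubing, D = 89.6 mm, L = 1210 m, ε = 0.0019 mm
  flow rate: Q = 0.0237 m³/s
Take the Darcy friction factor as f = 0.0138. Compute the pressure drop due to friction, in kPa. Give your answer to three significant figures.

V = 4Q/(πD²) = 4·0.0237/(π·0.0896²) = 3.759 m/s
h_f = f(L/D)V²/(2g) = 0.01380·(1210/0.0896)·3.759²/(2·9.81) = 134.2 m
Δp = ρg·h_f = 996.1·9.81·134.2 = 1311 kPa

Δp ≈ 1310 kPa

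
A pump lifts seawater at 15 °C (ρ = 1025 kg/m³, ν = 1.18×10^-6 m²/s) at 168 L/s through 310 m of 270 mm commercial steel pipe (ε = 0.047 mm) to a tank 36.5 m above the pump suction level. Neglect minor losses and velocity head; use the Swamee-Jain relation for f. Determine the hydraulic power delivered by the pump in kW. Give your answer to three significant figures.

V = 4Q/(πD²) = 2.934 m/s; Re = 6.71×10^5; ε/D = 1.74×10^-4; f = 0.01488
h_f = f(L/D)V²/2g = 7.499 m
Total head H = z + h_f = 36.5 + 7.499 = 44.00 m
P_hyd = ρgQH = 1025·9.81·0.168·44.00 = 74.33 kW

P_hyd ≈ 74.3 kW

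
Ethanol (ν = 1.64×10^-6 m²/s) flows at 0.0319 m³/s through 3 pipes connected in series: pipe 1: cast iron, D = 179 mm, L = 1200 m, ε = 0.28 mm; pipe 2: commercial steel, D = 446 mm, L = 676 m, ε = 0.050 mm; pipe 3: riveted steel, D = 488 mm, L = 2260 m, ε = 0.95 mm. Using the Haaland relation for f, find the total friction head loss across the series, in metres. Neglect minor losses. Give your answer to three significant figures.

H ≈ 13.0 m

Pipe 1: V = 1.268 m/s, Re = 1.38×10^5, ε/D = 0.00156, f = 0.02331, h_1 = f(L/D)V²/2g = 12.80 m
Pipe 2: V = 0.2042 m/s, Re = 5.55×10^4, ε/D = 1.12×10^-4, f = 0.02057, h_2 = f(L/D)V²/2g = 0.06627 m
Pipe 3: V = 0.1706 m/s, Re = 5.08×10^4, ε/D = 0.00195, f = 0.02612, h_3 = f(L/D)V²/2g = 0.1794 m
Series → Q common, losses add: H = Σh = 13.04 m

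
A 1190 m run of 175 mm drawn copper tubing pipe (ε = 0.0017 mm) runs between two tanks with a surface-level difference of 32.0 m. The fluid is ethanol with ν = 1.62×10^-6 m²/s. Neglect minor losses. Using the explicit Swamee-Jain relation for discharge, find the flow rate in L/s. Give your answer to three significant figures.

Q ≈ 60.0 L/s

Swamee-Jain (Type II): Q = -0.965·√(gD⁵h_f/L)·ln[ε/(3.7D) + √(3.17ν²L/(gD³h_f))]
√(gD⁵h_f/L) = √(9.81·0.175⁵·32.0/1190) = 0.006580
ε/(3.7D) = 2.63×10^-6; √(3.17ν²L/(gD³h_f)) = 7.67×10^-5
Q = -0.965·0.006580·ln(7.934×10^-5) = 0.05995 m³/s
Check: V = 2.49 m/s, Re = 2.69×10^5, f = 0.01478, h_f = 31.8 m ≈ 32.0 m ✓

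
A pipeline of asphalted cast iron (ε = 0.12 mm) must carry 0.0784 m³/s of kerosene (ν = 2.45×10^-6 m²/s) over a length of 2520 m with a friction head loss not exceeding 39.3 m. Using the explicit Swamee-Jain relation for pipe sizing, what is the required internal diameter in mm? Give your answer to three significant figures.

Swamee-Jain (Type III): D = 0.66·[ε^1.25·(LQ²/(gh_f))^4.75 + ν·Q^9.4·(L/(gh_f))^5.2]^0.04
LQ²/(gh_f) = 0.04018; L/(gh_f) = 6.536
Term 1 = ε^1.25·(…)^4.75 = 2.94×10^-12; Term 2 = ν·Q^9.4·(…)^5.2 = 1.72×10^-12
D = 0.66·(2.94×10^-12 + 1.72×10^-12)^0.04 = 0.2324 m = 232 mm
Check: V = 1.85 m/s, Re = 1.75×10^5, f = 0.01925, h_f = 36.3 m ≈ 39.3 m ✓

D ≈ 232 mm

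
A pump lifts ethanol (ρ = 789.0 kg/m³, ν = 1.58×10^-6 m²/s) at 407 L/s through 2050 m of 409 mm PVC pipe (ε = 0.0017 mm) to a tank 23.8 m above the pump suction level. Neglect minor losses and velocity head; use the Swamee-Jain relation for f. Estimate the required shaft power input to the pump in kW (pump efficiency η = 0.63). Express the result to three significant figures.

V = 4Q/(πD²) = 3.098 m/s; Re = 8.02×10^5; ε/D = 4.16×10^-6; f = 0.01214
h_f = f(L/D)V²/2g = 29.77 m
Total head H = z + h_f = 23.8 + 29.77 = 53.57 m
P_hyd = ρgQH = 789.0·9.81·0.407·53.57 = 168.7 kW
P_shaft = P_hyd/η = 168.7/0.63 = 267.9 kW

P_shaft ≈ 268 kW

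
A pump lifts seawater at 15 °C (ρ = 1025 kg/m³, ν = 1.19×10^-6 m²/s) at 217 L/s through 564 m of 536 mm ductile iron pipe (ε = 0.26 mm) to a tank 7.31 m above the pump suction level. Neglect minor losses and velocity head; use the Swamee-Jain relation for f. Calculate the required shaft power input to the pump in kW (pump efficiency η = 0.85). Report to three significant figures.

V = 4Q/(πD²) = 0.9617 m/s; Re = 4.33×10^5; ε/D = 4.85×10^-4; f = 0.01782
h_f = f(L/D)V²/2g = 0.8839 m
Total head H = z + h_f = 7.31 + 0.8839 = 8.194 m
P_hyd = ρgQH = 1025·9.81·0.217·8.194 = 17.88 kW
P_shaft = P_hyd/η = 17.88/0.85 = 21.03 kW

P_shaft ≈ 21.0 kW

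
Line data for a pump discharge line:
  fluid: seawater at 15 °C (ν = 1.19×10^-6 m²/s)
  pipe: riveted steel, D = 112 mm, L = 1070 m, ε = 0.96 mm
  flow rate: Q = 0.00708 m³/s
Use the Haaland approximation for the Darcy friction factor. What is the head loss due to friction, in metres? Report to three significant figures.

h_f ≈ 9.30 m

V = 4Q/(πD²) = 4·0.00708/(π·0.112²) = 0.7186 m/s
Re = VD/ν = 0.7186·0.112/1.19×10^-6 = 6.76×10^4 → turbulent
ε/D = 0.96/112 = 0.00857
Haaland: f = 0.03697
h_f = f(L/D)V²/(2g) = 0.03697·(1070/0.112)·0.7186²/(2·9.81) = 9.298 m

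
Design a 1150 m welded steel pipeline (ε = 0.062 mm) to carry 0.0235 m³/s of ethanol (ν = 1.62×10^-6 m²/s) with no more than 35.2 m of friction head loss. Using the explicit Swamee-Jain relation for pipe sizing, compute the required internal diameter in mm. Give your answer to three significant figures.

D ≈ 126 mm

Swamee-Jain (Type III): D = 0.66·[ε^1.25·(LQ²/(gh_f))^4.75 + ν·Q^9.4·(L/(gh_f))^5.2]^0.04
LQ²/(gh_f) = 0.001839; L/(gh_f) = 3.330
Term 1 = ε^1.25·(…)^4.75 = 5.59×10^-19; Term 2 = ν·Q^9.4·(…)^5.2 = 4.12×10^-19
D = 0.66·(5.59×10^-19 + 4.12×10^-19)^0.04 = 0.1256 m = 126 mm
Check: V = 1.90 m/s, Re = 1.47×10^5, f = 0.01948, h_f = 32.7 m ≈ 35.2 m ✓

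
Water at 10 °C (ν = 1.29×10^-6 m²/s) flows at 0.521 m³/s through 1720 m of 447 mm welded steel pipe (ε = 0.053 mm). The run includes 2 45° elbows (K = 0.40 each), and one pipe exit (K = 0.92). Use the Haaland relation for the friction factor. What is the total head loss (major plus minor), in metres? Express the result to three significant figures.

V = 4Q/(πD²) = 3.320 m/s; V²/2g = 0.5618 m
Re = 1.15×10^6, ε/D = 1.19×10^-4 → f = 0.01346 (Haaland)
Major: h_f = f(L/D)·V²/2g = 0.01346·3848·0.5618 = 29.09 m
Minor: ΣK = 1.72; h_m = ΣK·V²/2g = 0.9663 m
Total H_L = 29.09 + 0.9663 = 30.06 m

H_L ≈ 30.1 m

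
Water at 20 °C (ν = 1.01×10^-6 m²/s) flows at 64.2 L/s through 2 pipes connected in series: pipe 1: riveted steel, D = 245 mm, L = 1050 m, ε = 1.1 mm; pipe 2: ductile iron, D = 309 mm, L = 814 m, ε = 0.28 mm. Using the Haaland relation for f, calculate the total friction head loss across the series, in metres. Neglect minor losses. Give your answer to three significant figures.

H ≈ 14.0 m

Pipe 1: V = 1.362 m/s, Re = 3.30×10^5, ε/D = 0.00449, f = 0.02974, h_1 = f(L/D)V²/2g = 12.05 m
Pipe 2: V = 0.8561 m/s, Re = 2.62×10^5, ε/D = 9.06×10^-4, f = 0.02024, h_2 = f(L/D)V²/2g = 1.992 m
Series → Q common, losses add: H = Σh = 14.04 m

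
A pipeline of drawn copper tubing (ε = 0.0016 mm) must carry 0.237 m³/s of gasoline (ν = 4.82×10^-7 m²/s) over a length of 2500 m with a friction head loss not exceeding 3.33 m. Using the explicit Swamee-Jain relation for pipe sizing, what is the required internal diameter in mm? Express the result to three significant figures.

D ≈ 529 mm

Swamee-Jain (Type III): D = 0.66·[ε^1.25·(LQ²/(gh_f))^4.75 + ν·Q^9.4·(L/(gh_f))^5.2]^0.04
LQ²/(gh_f) = 4.299; L/(gh_f) = 76.53
Term 1 = ε^1.25·(…)^4.75 = 5.80×10^-5; Term 2 = ν·Q^9.4·(…)^5.2 = 0.00400
D = 0.66·(5.80×10^-5 + 0.00400)^0.04 = 0.5295 m = 529 mm
Check: V = 1.08 m/s, Re = 1.18×10^6, f = 0.01137, h_f = 3.17 m ≈ 3.33 m ✓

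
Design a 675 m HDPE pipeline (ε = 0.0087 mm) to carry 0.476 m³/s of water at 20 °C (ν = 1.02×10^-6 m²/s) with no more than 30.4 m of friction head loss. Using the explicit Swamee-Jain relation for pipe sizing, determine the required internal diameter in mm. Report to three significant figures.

Swamee-Jain (Type III): D = 0.66·[ε^1.25·(LQ²/(gh_f))^4.75 + ν·Q^9.4·(L/(gh_f))^5.2]^0.04
LQ²/(gh_f) = 0.5128; L/(gh_f) = 2.263
Term 1 = ε^1.25·(…)^4.75 = 1.98×10^-8; Term 2 = ν·Q^9.4·(…)^5.2 = 6.65×10^-8
D = 0.66·(1.98×10^-8 + 6.65×10^-8)^0.04 = 0.3443 m = 344 mm
Check: V = 5.11 m/s, Re = 1.73×10^6, f = 0.01141, h_f = 29.8 m ≈ 30.4 m ✓

D ≈ 344 mm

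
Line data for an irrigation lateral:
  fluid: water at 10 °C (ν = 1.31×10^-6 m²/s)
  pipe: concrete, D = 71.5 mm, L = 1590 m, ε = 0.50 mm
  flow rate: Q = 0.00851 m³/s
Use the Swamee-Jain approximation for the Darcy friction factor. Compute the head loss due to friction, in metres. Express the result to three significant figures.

V = 4Q/(πD²) = 4·0.00851/(π·0.0715²) = 2.119 m/s
Re = VD/ν = 2.119·0.0715/1.31×10^-6 = 1.16×10^5 → turbulent
ε/D = 0.50/71.5 = 0.00699
Swamee-Jain: f = 0.03459
h_f = f(L/D)V²/(2g) = 0.03459·(1590/0.0715)·2.119²/(2·9.81) = 176.1 m

h_f ≈ 176 m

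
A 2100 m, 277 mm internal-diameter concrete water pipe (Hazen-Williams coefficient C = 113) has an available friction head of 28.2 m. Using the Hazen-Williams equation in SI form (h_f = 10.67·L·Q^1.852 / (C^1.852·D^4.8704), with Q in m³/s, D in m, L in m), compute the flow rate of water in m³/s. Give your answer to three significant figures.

Q ≈ 0.105 m³/s

Rearranging: Q = [h_f·C^1.852·D^4.8704 / (10.67·L)]^(1/1.852)
Q = [28.2·113^1.852·0.277^4.8704 / (10.67·2100)]^0.540 = 0.1049 m³/s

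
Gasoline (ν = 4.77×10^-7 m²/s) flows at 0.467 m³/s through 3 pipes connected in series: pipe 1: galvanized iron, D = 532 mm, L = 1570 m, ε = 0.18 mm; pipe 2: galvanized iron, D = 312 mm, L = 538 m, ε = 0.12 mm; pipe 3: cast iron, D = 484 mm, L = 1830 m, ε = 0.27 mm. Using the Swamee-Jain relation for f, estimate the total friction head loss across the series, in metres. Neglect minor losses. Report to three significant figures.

Pipe 1: V = 2.101 m/s, Re = 2.34×10^6, ε/D = 3.38×10^-4, f = 0.01569, h_1 = f(L/D)V²/2g = 10.42 m
Pipe 2: V = 6.108 m/s, Re = 4.00×10^6, ε/D = 3.85×10^-4, f = 0.01597, h_2 = f(L/D)V²/2g = 52.37 m
Pipe 3: V = 2.538 m/s, Re = 2.58×10^6, ε/D = 5.58×10^-4, f = 0.01736, h_3 = f(L/D)V²/2g = 21.56 m
Series → Q common, losses add: H = Σh = 84.35 m

H ≈ 84.3 m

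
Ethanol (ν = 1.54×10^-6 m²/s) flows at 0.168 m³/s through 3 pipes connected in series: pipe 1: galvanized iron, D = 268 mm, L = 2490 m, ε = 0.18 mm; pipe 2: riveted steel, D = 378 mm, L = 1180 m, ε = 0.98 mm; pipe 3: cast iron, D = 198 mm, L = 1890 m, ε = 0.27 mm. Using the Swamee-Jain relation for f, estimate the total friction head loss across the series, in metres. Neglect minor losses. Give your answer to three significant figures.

H ≈ 401 m

Pipe 1: V = 2.978 m/s, Re = 5.18×10^5, ε/D = 6.72×10^-4, f = 0.01874, h_1 = f(L/D)V²/2g = 78.73 m
Pipe 2: V = 1.497 m/s, Re = 3.67×10^5, ε/D = 0.00259, f = 0.02567, h_2 = f(L/D)V²/2g = 9.152 m
Pipe 3: V = 5.456 m/s, Re = 7.02×10^5, ε/D = 0.00136, f = 0.02165, h_3 = f(L/D)V²/2g = 313.6 m
Series → Q common, losses add: H = Σh = 401.5 m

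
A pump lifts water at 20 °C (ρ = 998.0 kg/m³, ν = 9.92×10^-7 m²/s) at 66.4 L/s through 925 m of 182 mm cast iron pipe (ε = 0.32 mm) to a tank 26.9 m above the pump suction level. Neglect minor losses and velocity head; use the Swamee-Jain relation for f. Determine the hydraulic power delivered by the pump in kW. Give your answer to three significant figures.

P_hyd ≈ 42.9 kW

V = 4Q/(πD²) = 2.552 m/s; Re = 4.68×10^5; ε/D = 0.00176; f = 0.02319
h_f = f(L/D)V²/2g = 39.13 m
Total head H = z + h_f = 26.9 + 39.13 = 66.03 m
P_hyd = ρgQH = 998.0·9.81·0.0664·66.03 = 42.92 kW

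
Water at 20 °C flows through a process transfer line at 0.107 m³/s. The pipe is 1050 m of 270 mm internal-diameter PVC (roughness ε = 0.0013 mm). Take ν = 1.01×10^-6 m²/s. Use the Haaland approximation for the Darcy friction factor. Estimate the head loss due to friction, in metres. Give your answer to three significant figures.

h_f ≈ 9.08 m

V = 4Q/(πD²) = 4·0.107/(π·0.270²) = 1.869 m/s
Re = VD/ν = 1.869·0.270/1.01×10^-6 = 5.00×10^5 → turbulent
ε/D = 0.0013/270 = 4.81×10^-6
Haaland: f = 0.01312
h_f = f(L/D)V²/(2g) = 0.01312·(1050/0.270)·1.869²/(2·9.81) = 9.081 m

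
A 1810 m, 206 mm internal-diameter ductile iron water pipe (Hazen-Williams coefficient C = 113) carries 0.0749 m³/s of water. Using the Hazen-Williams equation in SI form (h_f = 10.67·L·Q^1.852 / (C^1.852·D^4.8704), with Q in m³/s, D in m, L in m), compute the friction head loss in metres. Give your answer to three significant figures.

h_f = 10.67·1810·0.0749^1.852 / (113^1.852·0.206^4.8704) = 55.06 m

h_f ≈ 55.1 m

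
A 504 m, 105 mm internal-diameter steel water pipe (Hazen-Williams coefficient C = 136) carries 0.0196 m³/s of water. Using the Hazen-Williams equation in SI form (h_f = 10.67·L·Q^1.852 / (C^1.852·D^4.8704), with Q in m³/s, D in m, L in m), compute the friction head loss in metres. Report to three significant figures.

h_f = 10.67·504·0.0196^1.852 / (136^1.852·0.105^4.8704) = 24.20 m

h_f ≈ 24.2 m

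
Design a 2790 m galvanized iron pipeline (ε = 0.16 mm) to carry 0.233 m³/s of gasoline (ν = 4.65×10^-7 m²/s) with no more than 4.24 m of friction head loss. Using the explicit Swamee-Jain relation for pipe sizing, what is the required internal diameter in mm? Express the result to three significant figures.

D ≈ 549 mm

Swamee-Jain (Type III): D = 0.66·[ε^1.25·(LQ²/(gh_f))^4.75 + ν·Q^9.4·(L/(gh_f))^5.2]^0.04
LQ²/(gh_f) = 3.642; L/(gh_f) = 67.08
Term 1 = ε^1.25·(…)^4.75 = 0.00834; Term 2 = ν·Q^9.4·(…)^5.2 = 0.00165
D = 0.66·(0.00834 + 0.00165)^0.04 = 0.5490 m = 549 mm
Check: V = 0.984 m/s, Re = 1.16×10^6, f = 0.01558, h_f = 3.91 m ≈ 4.24 m ✓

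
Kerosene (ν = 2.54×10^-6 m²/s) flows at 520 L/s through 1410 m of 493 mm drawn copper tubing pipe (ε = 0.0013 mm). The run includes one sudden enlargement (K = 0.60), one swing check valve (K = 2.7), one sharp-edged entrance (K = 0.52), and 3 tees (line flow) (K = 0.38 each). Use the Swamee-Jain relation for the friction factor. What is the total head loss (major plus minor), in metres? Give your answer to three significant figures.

H_L ≈ 15.9 m

V = 4Q/(πD²) = 2.724 m/s; V²/2g = 0.3782 m
Re = 5.29×10^5, ε/D = 2.64×10^-6 → f = 0.01301 (Swamee-Jain)
Major: h_f = f(L/D)·V²/2g = 0.01301·2860·0.3782 = 14.07 m
Minor: ΣK = 4.96; h_m = ΣK·V²/2g = 1.876 m
Total H_L = 14.07 + 1.876 = 15.94 m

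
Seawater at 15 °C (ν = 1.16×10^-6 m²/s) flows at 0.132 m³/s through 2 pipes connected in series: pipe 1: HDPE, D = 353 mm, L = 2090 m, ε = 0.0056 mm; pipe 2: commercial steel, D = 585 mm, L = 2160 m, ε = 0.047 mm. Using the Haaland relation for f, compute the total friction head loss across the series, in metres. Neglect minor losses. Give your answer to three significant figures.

Pipe 1: V = 1.349 m/s, Re = 4.10×10^5, ε/D = 1.59×10^-5, f = 0.01370, h_1 = f(L/D)V²/2g = 7.519 m
Pipe 2: V = 0.4911 m/s, Re = 2.48×10^5, ε/D = 8.03×10^-5, f = 0.01550, h_2 = f(L/D)V²/2g = 0.7037 m
Series → Q common, losses add: H = Σh = 8.223 m

H ≈ 8.22 m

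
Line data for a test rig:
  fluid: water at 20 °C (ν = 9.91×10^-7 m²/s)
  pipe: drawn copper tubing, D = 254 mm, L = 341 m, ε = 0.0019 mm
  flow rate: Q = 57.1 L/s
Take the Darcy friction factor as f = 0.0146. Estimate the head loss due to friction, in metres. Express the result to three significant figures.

h_f ≈ 1.27 m

V = 4Q/(πD²) = 4·0.0571/(π·0.254²) = 1.127 m/s
h_f = f(L/D)V²/(2g) = 0.01460·(341/0.254)·1.127²/(2·9.81) = 1.269 m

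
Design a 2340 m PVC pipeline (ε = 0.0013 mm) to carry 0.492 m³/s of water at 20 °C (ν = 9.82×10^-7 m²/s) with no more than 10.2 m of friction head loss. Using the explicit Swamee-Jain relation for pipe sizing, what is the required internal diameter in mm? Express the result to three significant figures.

Swamee-Jain (Type III): D = 0.66·[ε^1.25·(LQ²/(gh_f))^4.75 + ν·Q^9.4·(L/(gh_f))^5.2]^0.04
LQ²/(gh_f) = 5.661; L/(gh_f) = 23.39
Term 1 = ε^1.25·(…)^4.75 = 1.65×10^-4; Term 2 = ν·Q^9.4·(…)^5.2 = 0.0164
D = 0.66·(1.65×10^-4 + 0.0164)^0.04 = 0.5602 m = 560 mm
Check: V = 2.00 m/s, Re = 1.14×10^6, f = 0.01142, h_f = 9.69 m ≈ 10.2 m ✓

D ≈ 560 mm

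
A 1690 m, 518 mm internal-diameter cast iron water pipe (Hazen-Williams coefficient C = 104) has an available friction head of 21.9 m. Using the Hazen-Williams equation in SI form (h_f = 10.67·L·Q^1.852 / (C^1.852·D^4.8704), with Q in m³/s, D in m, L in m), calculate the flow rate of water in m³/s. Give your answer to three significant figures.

Rearranging: Q = [h_f·C^1.852·D^4.8704 / (10.67·L)]^(1/1.852)
Q = [21.9·104^1.852·0.518^4.8704 / (10.67·1690)]^0.540 = 0.4914 m³/s

Q ≈ 0.491 m³/s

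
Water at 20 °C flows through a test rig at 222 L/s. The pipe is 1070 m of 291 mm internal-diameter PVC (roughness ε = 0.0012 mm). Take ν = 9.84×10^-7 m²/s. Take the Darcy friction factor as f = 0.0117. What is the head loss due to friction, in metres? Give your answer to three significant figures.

V = 4Q/(πD²) = 4·0.222/(π·0.291²) = 3.338 m/s
h_f = f(L/D)V²/(2g) = 0.01170·(1070/0.291)·3.338²/(2·9.81) = 24.43 m

h_f ≈ 24.4 m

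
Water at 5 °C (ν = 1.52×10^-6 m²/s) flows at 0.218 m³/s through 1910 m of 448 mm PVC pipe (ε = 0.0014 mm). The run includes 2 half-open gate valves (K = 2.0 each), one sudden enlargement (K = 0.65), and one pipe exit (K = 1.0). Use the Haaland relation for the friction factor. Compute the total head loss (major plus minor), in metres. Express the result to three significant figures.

H_L ≈ 6.20 m

V = 4Q/(πD²) = 1.383 m/s; V²/2g = 0.09748 m
Re = 4.08×10^5, ε/D = 3.13×10^-6 → f = 0.01358 (Haaland)
Major: h_f = f(L/D)·V²/2g = 0.01358·4263·0.09748 = 5.645 m
Minor: ΣK = 5.65; h_m = ΣK·V²/2g = 0.5508 m
Total H_L = 5.645 + 0.5508 = 6.196 m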